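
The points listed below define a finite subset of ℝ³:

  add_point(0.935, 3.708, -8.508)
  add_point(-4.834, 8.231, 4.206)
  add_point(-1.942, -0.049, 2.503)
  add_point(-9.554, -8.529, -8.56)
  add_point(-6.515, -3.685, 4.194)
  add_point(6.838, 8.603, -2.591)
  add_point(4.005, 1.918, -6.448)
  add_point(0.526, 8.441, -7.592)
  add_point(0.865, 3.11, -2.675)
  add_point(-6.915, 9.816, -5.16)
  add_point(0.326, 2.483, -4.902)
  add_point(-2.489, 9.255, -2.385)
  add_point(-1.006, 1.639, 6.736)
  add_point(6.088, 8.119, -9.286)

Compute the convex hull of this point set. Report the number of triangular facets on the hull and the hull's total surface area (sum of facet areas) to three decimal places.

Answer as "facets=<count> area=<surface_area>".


facets=14 area=775.512

9 of the 14 inputs are extreme points: [1, 3, 4, 5, 6, 9, 11, 12, 13].

Per-facet area ½‖(b−a)×(c−a)‖:
  f1: (p13, p9, p3) → 129.4052
  f2: (p13, p9, p5) → 45.4750
  f3: (p4, p9, p3) → 111.4648
  f4: (p11, p9, p5) → 13.4828
  f5: (p6, p13, p3) → 43.4436
  f6: (p6, p13, p5) → 22.9736
  f7: (p6, p4, p3) → 104.8923
  f8: (p6, p12, p5) → 55.3191
  f9: (p6, p4, p12) → 56.8921
  f10: (p1, p4, p9) → 58.0112
  f11: (p1, p4, p12) → 32.1937
  f12: (p1, p11, p9) → 18.0827
  f13: (p1, p12, p5) → 52.7992
  f14: (p1, p11, p5) → 31.0766
Σ area = 775.512

Euler: V−E+F = 9−21+14 = 2.


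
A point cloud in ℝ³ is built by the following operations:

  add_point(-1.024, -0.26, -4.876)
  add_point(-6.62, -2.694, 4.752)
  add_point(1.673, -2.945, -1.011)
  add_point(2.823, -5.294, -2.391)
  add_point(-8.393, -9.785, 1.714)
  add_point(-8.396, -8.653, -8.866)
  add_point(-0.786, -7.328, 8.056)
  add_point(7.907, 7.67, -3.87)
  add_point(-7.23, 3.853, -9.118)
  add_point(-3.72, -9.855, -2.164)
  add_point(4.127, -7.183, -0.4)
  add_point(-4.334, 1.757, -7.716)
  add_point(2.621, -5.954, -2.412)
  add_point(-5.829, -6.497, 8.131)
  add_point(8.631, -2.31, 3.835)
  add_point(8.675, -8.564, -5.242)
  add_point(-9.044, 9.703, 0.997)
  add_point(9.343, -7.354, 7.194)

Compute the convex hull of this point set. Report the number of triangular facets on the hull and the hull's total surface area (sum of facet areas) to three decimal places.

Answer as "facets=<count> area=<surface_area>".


facets=18 area=1236.260

Points on the hull: [4, 5, 6, 7, 8, 9, 13, 14, 15, 16, 17] (11 of 18).

Per-facet area ½‖(b−a)×(c−a)‖:
  f1: (p13, p17, p16) → 134.0653
  f2: (p4, p13, p16) → 68.8377
  f3: (p4, p9, p17) → 47.8271
  f4: (p14, p17, p16) → 51.1448
  f5: (p14, p7, p16) → 112.0720
  f6: (p14, p7, p17) → 3.5279
  f7: (p8, p7, p16) → 94.3754
  f8: (p15, p9, p17) → 79.0405
  f9: (p15, p7, p17) → 100.4224
  f10: (p15, p8, p7) → 131.1897
  f11: (p6, p13, p17) → 4.5288
  f12: (p6, p4, p17) → 37.5667
  f13: (p6, p4, p13) → 18.9455
  f14: (p5, p15, p9) → 49.9051
  f15: (p5, p15, p8) → 109.1587
  f16: (p5, p4, p9) → 24.9990
  f17: (p5, p4, p16) → 102.7440
  f18: (p5, p8, p16) → 65.9093
Σ area = 1236.260

Check V−E+F: 11 − 27 + 18 = 2.


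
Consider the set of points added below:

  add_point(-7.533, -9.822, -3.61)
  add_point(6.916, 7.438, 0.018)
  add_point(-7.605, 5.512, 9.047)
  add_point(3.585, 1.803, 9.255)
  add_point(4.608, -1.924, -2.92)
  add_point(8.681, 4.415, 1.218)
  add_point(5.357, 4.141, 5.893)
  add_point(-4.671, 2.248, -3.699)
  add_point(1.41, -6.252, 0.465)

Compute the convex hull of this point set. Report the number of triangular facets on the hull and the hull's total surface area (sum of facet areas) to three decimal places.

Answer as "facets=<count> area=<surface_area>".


facets=14 area=655.988

Extreme-point indices: [0, 1, 2, 3, 4, 5, 6, 7, 8] — 9 of 9 on the boundary.

Area of each hull facet:
  f1: (p7, p0, p2) → 82.2682
  f2: (p3, p0, p2) → 113.9385
  f3: (p1, p7, p2) → 87.8693
  f4: (p8, p3, p5) → 56.6122
  f5: (p8, p3, p0) → 47.4272
  f6: (p6, p3, p5) → 6.3566
  f7: (p6, p1, p5) → 10.6218
  f8: (p6, p3, p2) → 25.7796
  f9: (p6, p1, p2) → 43.0944
  f10: (p4, p7, p0) → 62.1520
  f11: (p4, p1, p7) → 50.8495
  f12: (p4, p1, p5) → 15.5144
  f13: (p4, p8, p5) → 23.9105
  f14: (p4, p8, p0) → 29.5940
Σ area = 655.988

Euler characteristic 9−21+14 = 2 ✓


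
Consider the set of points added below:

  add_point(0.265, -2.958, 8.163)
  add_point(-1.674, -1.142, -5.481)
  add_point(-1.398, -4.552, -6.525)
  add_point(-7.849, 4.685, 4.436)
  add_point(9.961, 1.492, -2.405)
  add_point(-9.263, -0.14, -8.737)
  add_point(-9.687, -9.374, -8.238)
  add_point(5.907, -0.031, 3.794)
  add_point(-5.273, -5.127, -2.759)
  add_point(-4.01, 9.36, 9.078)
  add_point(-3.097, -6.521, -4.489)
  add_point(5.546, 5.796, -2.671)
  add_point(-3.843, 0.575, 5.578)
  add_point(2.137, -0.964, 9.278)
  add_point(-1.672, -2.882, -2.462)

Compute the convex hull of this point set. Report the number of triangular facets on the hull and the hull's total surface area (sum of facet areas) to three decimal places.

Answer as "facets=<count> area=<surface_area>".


facets=18 area=840.984

Extreme-point indices: [0, 2, 3, 4, 5, 6, 7, 9, 10, 11, 13] — 11 of 15 on the boundary.

Triangle areas on the boundary:
  f1: (p13, p9, p4) → 85.1556
  f2: (p2, p5, p6) → 38.4234
  f3: (p2, p5, p4) → 51.4395
  f4: (p2, p10, p6) → 12.5656
  f5: (p2, p10, p4) → 19.1759
  f6: (p3, p5, p6) → 62.3468
  f7: (p3, p5, p9) → 30.0587
  f8: (p11, p9, p4) → 39.5587
  f9: (p11, p5, p4) → 48.4214
  f10: (p11, p5, p9) → 130.4906
  f11: (p0, p10, p4) → 92.5196
  f12: (p0, p10, p6) → 37.8110
  f13: (p0, p3, p6) → 109.4406
  f14: (p0, p13, p9) → 17.1855
  f15: (p0, p3, p9) → 44.3568
  f16: (p7, p13, p4) → 1.7125
  f17: (p7, p0, p4) → 10.4970
  f18: (p7, p0, p13) → 9.8245
Σ area = 840.984

Euler characteristic 11−27+18 = 2 ✓


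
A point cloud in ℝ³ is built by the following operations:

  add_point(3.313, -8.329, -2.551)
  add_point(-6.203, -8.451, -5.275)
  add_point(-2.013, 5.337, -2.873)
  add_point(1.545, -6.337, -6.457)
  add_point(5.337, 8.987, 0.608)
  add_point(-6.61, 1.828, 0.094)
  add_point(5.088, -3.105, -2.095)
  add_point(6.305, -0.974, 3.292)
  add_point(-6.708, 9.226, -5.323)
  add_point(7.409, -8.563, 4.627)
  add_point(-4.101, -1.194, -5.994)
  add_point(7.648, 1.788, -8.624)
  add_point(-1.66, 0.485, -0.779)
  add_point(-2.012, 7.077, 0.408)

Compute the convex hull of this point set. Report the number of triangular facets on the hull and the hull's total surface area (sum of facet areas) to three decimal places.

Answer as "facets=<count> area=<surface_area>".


Points on the hull: [0, 1, 3, 4, 5, 7, 8, 9, 10, 11, 13] (11 of 14).

Triangle areas on the boundary:
  f1: (p0, p9, p11) → 50.0166
  f2: (p4, p11, p8) → 79.1223
  f3: (p4, p9, p11) → 97.3763
  f4: (p1, p0, p9) → 28.6167
  f5: (p13, p4, p8) → 24.6891
  f6: (p10, p11, p8) → 66.7410
  f7: (p10, p1, p8) → 21.3275
  f8: (p10, p1, p11) → 40.4217
  f9: (p3, p0, p11) → 23.5630
  f10: (p3, p1, p11) → 25.6028
  f11: (p3, p1, p0) → 19.0338
  f12: (p7, p4, p9) → 4.0657
  f13: (p7, p13, p9) → 27.9625
  f14: (p7, p13, p4) → 38.9390
  f15: (p5, p1, p9) → 94.8592
  f16: (p5, p13, p9) → 62.7126
  f17: (p5, p1, p8) → 47.7307
  f18: (p5, p13, p8) → 26.2544
Σ area = 779.035

Euler characteristic 11−27+18 = 2 ✓

facets=18 area=779.035


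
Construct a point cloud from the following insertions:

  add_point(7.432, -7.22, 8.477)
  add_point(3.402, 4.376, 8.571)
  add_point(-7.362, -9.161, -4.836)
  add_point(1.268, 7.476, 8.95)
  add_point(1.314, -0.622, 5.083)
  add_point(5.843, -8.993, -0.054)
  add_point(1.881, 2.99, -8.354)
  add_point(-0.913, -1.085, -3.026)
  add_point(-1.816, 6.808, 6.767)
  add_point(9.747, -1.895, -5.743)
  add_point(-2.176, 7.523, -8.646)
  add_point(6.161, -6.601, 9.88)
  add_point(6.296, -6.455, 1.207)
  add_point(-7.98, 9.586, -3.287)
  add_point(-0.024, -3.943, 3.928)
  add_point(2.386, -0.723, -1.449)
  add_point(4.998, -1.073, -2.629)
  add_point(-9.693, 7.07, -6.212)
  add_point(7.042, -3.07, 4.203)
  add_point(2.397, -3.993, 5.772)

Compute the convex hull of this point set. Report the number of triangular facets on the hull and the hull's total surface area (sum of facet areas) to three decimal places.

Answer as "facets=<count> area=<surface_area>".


facets=20 area=1059.052

Points on the hull: [0, 1, 2, 3, 5, 6, 8, 9, 10, 11, 13, 17] (12 of 20).

Per-facet area ½‖(b−a)×(c−a)‖:
  f1: (p6, p2, p9) → 75.3338
  f2: (p5, p2, p9) → 68.3328
  f3: (p1, p3, p9) → 25.4715
  f4: (p1, p3, p11) → 8.7100
  f5: (p8, p2, p17) → 123.2822
  f6: (p8, p11, p2) → 148.7607
  f7: (p8, p3, p11) → 28.3864
  f8: (p10, p3, p9) → 130.7224
  f9: (p10, p6, p9) → 10.3443
  f10: (p10, p2, p17) → 65.0255
  f11: (p10, p6, p2) → 46.7929
  f12: (p0, p11, p2) → 19.9067
  f13: (p0, p5, p2) → 53.9016
  f14: (p0, p5, p9) → 41.2372
  f15: (p0, p1, p9) → 90.7582
  f16: (p0, p1, p11) → 10.5279
  f17: (p13, p8, p17) → 19.5475
  f18: (p13, p8, p3) → 12.5725
  f19: (p13, p10, p17) → 16.3447
  f20: (p13, p10, p3) → 63.0935
Σ area = 1059.052

Check V−E+F: 12 − 30 + 20 = 2.


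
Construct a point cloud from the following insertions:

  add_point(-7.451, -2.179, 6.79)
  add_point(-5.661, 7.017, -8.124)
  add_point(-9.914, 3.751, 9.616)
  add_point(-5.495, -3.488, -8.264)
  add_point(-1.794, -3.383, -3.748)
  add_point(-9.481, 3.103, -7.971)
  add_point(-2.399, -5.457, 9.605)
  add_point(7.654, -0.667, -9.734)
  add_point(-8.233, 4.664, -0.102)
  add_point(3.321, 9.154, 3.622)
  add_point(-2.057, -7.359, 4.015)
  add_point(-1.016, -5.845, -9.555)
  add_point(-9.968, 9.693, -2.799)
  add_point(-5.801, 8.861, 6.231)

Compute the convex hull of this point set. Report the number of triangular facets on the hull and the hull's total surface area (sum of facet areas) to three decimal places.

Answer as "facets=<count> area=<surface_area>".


facets=20 area=1039.357

Hull vertices (12/14): indices [0, 1, 2, 3, 5, 6, 7, 9, 10, 11, 12, 13].

Per-facet area ½‖(b−a)×(c−a)‖:
  f1: (p13, p2, p12) → 35.7568
  f2: (p13, p9, p12) → 46.8299
  f3: (p13, p9, p2) → 25.5935
  f4: (p6, p9, p2) → 88.6929
  f5: (p6, p10, p7) → 41.6205
  f6: (p6, p9, p7) → 142.5581
  f7: (p1, p9, p12) → 52.8993
  f8: (p1, p9, p7) → 107.5064
  f9: (p11, p10, p7) → 68.4785
  f10: (p11, p3, p10) → 34.5318
  f11: (p11, p1, p7) → 68.2024
  f12: (p5, p2, p12) → 56.3765
  f13: (p5, p1, p12) → 19.8264
  f14: (p5, p11, p3) → 10.9645
  f15: (p5, p11, p1) → 33.9521
  f16: (p0, p3, p10) → 53.1003
  f17: (p0, p6, p10) → 19.2713
  f18: (p0, p6, p2) → 20.0160
  f19: (p0, p5, p2) → 55.3867
  f20: (p0, p5, p3) → 57.7925
Σ area = 1039.357

Check V−E+F: 12 − 30 + 20 = 2.


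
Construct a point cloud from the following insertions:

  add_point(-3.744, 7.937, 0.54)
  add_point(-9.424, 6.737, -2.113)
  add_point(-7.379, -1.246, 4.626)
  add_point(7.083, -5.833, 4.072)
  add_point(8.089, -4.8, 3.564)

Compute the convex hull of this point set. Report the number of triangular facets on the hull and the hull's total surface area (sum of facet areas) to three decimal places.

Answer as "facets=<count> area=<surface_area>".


facets=6 area=265.540

Points on the hull: [0, 1, 2, 3, 4] (5 of 5).

Triangle areas on the boundary:
  f1: (p0, p4, p1) → 47.6774
  f2: (p0, p2, p1) → 32.4821
  f3: (p0, p2, p4) → 83.8507
  f4: (p3, p4, p1) → 16.5477
  f5: (p3, p2, p1) → 74.5315
  f6: (p3, p2, p4) → 10.4507
Σ area = 265.540

Euler characteristic 5−9+6 = 2 ✓


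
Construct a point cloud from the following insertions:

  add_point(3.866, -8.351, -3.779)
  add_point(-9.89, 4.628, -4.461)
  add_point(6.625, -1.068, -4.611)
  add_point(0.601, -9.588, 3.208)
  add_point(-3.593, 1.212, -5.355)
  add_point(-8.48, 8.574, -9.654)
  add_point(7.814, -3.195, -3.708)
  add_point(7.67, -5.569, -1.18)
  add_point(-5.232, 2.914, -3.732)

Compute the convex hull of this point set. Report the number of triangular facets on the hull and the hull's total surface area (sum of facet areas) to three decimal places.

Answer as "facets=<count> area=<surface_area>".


facets=12 area=439.683

Points on the hull: [0, 1, 2, 3, 5, 6, 7, 8] (8 of 9).

Triangle areas on the boundary:
  f1: (p0, p3, p1) → 72.9204
  f2: (p0, p5, p1) → 60.6147
  f3: (p8, p3, p1) → 27.9404
  f4: (p8, p5, p1) → 16.6186
  f5: (p7, p8, p3) → 68.5639
  f6: (p7, p0, p6) → 9.3356
  f7: (p7, p0, p3) → 20.9870
  f8: (p2, p7, p6) → 2.7422
  f9: (p2, p7, p8) → 33.4003
  f10: (p2, p8, p5) → 47.6712
  f11: (p2, p0, p6) → 7.8467
  f12: (p2, p0, p5) → 71.0424
Σ area = 439.683

Check V−E+F: 8 − 18 + 12 = 2.


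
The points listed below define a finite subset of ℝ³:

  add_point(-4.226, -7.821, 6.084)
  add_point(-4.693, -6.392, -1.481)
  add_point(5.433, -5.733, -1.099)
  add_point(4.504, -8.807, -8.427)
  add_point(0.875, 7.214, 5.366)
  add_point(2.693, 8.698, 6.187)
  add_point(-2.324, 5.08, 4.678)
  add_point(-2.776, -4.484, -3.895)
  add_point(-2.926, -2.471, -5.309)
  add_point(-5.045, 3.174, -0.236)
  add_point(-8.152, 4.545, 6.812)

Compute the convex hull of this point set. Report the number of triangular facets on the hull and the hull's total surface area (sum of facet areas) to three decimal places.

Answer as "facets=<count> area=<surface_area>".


Hull vertices (8/11): indices [0, 1, 2, 3, 5, 8, 9, 10].

Per-facet area ½‖(b−a)×(c−a)‖:
  f1: (p3, p5, p2) → 45.1250
  f2: (p0, p5, p10) → 75.4480
  f3: (p0, p5, p2) → 97.1560
  f4: (p0, p3, p2) → 45.1849
  f5: (p9, p5, p10) → 42.5095
  f6: (p8, p3, p5) → 80.7833
  f7: (p8, p9, p5) → 38.5039
  f8: (p8, p9, p10) → 17.9771
  f9: (p1, p0, p3) → 39.5030
  f10: (p1, p8, p3) → 29.5089
  f11: (p1, p0, p10) → 49.6224
  f12: (p1, p8, p10) → 40.6712
Σ area = 601.993

Euler characteristic 8−18+12 = 2 ✓

facets=12 area=601.993


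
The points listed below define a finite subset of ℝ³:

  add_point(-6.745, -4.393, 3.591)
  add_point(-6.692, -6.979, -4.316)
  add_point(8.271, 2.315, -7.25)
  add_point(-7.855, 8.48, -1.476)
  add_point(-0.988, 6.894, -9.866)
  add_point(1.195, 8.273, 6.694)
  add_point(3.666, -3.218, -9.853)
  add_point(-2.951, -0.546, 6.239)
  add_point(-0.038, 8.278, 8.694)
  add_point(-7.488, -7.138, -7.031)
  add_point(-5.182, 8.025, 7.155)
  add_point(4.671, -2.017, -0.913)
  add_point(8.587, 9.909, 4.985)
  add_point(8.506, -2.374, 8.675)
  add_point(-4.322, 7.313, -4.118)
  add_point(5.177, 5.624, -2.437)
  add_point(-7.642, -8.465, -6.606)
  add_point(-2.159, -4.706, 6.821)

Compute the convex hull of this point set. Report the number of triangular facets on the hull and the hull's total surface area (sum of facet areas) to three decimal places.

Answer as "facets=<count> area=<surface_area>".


facets=20 area=1153.638

Hull vertices (12/18): indices [0, 2, 3, 4, 6, 8, 9, 10, 12, 13, 16, 17].

Area of each hull facet:
  f1: (p4, p12, p3) → 92.9116
  f2: (p9, p16, p3) → 7.1608
  f3: (p9, p4, p3) → 82.9855
  f4: (p2, p4, p12) → 76.7388
  f5: (p10, p12, p3) → 63.0402
  f6: (p8, p10, p12) → 16.5616
  f7: (p8, p10, p17) → 34.6794
  f8: (p0, p17, p16) → 25.2520
  f9: (p0, p10, p17) → 35.7991
  f10: (p0, p16, p3) → 76.4481
  f11: (p0, p10, p3) → 57.0153
  f12: (p13, p17, p16) → 68.9854
  f13: (p13, p8, p12) → 58.6360
  f14: (p13, p8, p17) → 67.9622
  f15: (p13, p2, p12) → 89.1737
  f16: (p6, p9, p16) → 7.4906
  f17: (p6, p13, p16) → 123.4618
  f18: (p6, p13, p2) → 63.0010
  f19: (p6, p9, p4) → 67.3746
  f20: (p6, p2, p4) → 38.9602
Σ area = 1153.638

Check V−E+F: 12 − 30 + 20 = 2.


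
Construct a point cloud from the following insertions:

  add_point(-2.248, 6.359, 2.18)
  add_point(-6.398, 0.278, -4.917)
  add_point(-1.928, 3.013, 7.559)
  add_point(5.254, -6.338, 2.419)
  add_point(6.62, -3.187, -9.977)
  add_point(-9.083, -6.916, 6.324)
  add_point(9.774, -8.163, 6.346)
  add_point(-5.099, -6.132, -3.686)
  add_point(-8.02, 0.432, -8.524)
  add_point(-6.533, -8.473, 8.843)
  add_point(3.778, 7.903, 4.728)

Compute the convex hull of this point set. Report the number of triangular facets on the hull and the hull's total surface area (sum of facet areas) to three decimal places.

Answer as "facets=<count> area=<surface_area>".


facets=14 area=966.989

Points on the hull: [0, 2, 4, 5, 6, 7, 8, 9, 10] (9 of 11).

Area of each hull facet:
  f1: (p4, p10, p6) → 135.6973
  f2: (p8, p4, p10) → 131.4228
  f3: (p0, p8, p5) → 98.1114
  f4: (p0, p8, p10) → 28.2845
  f5: (p2, p10, p6) → 64.6871
  f6: (p2, p9, p6) → 94.1254
  f7: (p2, p0, p10) → 20.6667
  f8: (p2, p9, p5) → 23.8535
  f9: (p2, p0, p5) → 37.0717
  f10: (p7, p4, p6) → 111.1615
  f11: (p7, p9, p6) → 102.1272
  f12: (p7, p9, p5) → 19.4752
  f13: (p7, p8, p5) → 41.8200
  f14: (p7, p8, p4) → 58.4852
Σ area = 966.989

Euler characteristic 9−21+14 = 2 ✓


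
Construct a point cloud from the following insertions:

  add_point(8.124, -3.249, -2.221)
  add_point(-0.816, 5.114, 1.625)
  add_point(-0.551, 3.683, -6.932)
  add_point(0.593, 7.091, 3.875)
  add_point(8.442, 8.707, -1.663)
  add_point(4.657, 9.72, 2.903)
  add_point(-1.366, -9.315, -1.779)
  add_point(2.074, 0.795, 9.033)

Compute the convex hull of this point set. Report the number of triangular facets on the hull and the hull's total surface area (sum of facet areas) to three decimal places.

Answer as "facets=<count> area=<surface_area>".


facets=12 area=534.238

Points on the hull: [0, 1, 2, 3, 4, 5, 6, 7] (8 of 8).

Facet areas (half cross-product norm):
  f1: (p0, p2, p6) → 65.2447
  f2: (p0, p2, p4) → 60.9384
  f3: (p0, p7, p6) → 73.1205
  f4: (p0, p7, p4) → 75.7802
  f5: (p1, p2, p6) → 59.4099
  f6: (p1, p7, p6) → 64.7310
  f7: (p5, p7, p4) → 30.2502
  f8: (p5, p2, p4) → 34.7222
  f9: (p3, p1, p7) → 13.6773
  f10: (p3, p5, p7) → 18.8832
  f11: (p3, p1, p2) → 9.4097
  f12: (p3, p5, p2) → 28.0706
Σ area = 534.238

Euler: V−E+F = 8−18+12 = 2.


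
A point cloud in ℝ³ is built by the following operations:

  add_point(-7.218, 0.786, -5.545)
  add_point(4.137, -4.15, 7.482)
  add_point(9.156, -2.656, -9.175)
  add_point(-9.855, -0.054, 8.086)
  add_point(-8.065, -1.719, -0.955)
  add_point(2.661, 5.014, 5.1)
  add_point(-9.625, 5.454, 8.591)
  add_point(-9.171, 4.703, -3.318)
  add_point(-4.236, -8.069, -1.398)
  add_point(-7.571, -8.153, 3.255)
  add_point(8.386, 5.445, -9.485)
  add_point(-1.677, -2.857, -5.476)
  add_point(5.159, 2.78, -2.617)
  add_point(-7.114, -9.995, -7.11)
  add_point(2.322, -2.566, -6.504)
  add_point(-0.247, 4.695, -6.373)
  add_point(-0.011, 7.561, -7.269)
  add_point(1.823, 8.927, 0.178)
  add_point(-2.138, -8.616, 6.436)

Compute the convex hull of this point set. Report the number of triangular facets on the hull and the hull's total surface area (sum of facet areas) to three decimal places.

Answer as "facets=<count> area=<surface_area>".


13 of the 19 inputs are extreme points: [0, 1, 2, 3, 5, 6, 7, 9, 10, 13, 16, 17, 18].

Triangle areas on the boundary:
  f1: (p7, p13, p3) → 93.9368
  f2: (p9, p13, p3) → 39.0293
  f3: (p18, p13, p2) → 126.3565
  f4: (p18, p1, p2) → 67.0613
  f5: (p18, p9, p13) → 29.7765
  f6: (p18, p1, p3) → 45.0545
  f7: (p18, p9, p3) → 30.6238
  f8: (p6, p7, p3) → 32.6689
  f9: (p6, p7, p17) → 70.5990
  f10: (p6, p5, p17) → 40.4523
  f11: (p6, p1, p3) → 39.1761
  f12: (p6, p5, p1) → 60.8413
  f13: (p16, p7, p17) → 40.1841
  f14: (p10, p16, p17) → 34.7593
  f15: (p10, p5, p17) → 35.9508
  f16: (p10, p13, p2) → 69.1856
  f17: (p10, p16, p13) → 83.8698
  f18: (p10, p1, p2) → 70.7786
  f19: (p10, p5, p1) → 73.5645
  f20: (p0, p7, p13) → 13.7294
  f21: (p0, p16, p13) → 42.1968
  f22: (p0, p16, p7) → 24.2741
Σ area = 1164.069

Check V−E+F: 13 − 33 + 22 = 2.

facets=22 area=1164.069


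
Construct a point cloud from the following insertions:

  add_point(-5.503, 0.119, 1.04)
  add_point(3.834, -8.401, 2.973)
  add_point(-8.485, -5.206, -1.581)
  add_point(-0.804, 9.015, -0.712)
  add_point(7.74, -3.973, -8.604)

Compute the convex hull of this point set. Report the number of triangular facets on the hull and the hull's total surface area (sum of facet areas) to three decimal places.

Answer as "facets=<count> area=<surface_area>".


Hull vertices (5/5): indices [0, 1, 2, 3, 4].

Per-facet area ½‖(b−a)×(c−a)‖:
  f1: (p3, p4, p2) → 126.2716
  f2: (p1, p4, p2) → 87.3292
  f3: (p1, p3, p4) → 108.1879
  f4: (p0, p3, p2) → 18.5451
  f5: (p0, p1, p2) → 42.0067
  f6: (p0, p1, p3) → 62.8598
Σ area = 445.200

Check V−E+F: 5 − 9 + 6 = 2.

facets=6 area=445.200


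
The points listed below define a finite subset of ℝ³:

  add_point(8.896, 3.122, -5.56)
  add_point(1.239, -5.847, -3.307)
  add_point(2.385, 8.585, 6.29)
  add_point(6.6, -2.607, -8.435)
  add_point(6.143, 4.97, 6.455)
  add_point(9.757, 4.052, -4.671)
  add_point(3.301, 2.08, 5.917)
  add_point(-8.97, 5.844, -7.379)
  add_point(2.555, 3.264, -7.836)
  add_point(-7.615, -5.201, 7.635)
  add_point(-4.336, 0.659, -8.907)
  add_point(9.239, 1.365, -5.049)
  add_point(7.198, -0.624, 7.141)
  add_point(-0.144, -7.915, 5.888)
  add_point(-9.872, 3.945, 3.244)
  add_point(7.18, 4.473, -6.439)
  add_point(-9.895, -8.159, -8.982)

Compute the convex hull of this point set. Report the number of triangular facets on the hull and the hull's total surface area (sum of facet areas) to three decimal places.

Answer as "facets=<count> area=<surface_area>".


Points on the hull: [0, 1, 2, 3, 4, 5, 7, 8, 9, 10, 11, 12, 13, 14, 15, 16] (16 of 17).

Per-facet area ½‖(b−a)×(c−a)‖:
  f1: (p13, p9, p16) → 68.5777
  f2: (p15, p2, p5) → 22.0064
  f3: (p15, p7, p2) → 109.7366
  f4: (p15, p8, p7) → 15.8912
  f5: (p14, p9, p2) → 69.9195
  f6: (p14, p7, p2) → 72.5851
  f7: (p14, p9, p16) → 84.7468
  f8: (p14, p7, p16) → 76.3019
  f9: (p3, p15, p8) → 16.9826
  f10: (p12, p3, p13) → 79.6083
  f11: (p12, p9, p2) → 79.5751
  f12: (p12, p13, p9) → 39.0974
  f13: (p10, p7, p16) → 35.7265
  f14: (p10, p8, p7) → 25.1369
  f15: (p10, p3, p16) → 57.3441
  f16: (p10, p3, p8) → 25.9535
  f17: (p1, p13, p16) → 58.3770
  f18: (p1, p3, p16) → 47.7883
  f19: (p1, p3, p13) → 23.4138
  f20: (p0, p15, p5) → 1.7520
  f21: (p0, p3, p5) → 1.8619
  f22: (p0, p3, p15) → 7.9894
  f23: (p4, p2, p5) → 29.6680
  f24: (p4, p12, p5) → 33.6344
  f25: (p4, p12, p2) → 8.7226
  f26: (p11, p3, p5) → 4.5722
  f27: (p11, p12, p5) → 17.2679
  f28: (p11, p12, p3) → 33.8280
Σ area = 1148.065

Check V−E+F: 16 − 42 + 28 = 2.

facets=28 area=1148.065


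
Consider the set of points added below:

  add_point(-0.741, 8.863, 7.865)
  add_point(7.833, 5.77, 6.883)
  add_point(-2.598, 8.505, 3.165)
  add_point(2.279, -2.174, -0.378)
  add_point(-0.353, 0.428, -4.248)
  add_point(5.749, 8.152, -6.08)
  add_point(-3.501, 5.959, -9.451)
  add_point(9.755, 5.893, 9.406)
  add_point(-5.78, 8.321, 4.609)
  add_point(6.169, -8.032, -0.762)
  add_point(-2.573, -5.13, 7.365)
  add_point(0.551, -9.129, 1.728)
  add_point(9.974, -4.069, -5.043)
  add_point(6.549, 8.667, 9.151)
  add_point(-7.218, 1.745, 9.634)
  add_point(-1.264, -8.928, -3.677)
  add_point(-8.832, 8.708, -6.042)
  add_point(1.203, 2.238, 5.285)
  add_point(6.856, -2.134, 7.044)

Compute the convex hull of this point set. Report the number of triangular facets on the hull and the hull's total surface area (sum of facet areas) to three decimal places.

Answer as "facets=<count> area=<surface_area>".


facets=24 area=1185.490

Extreme-point indices: [0, 5, 6, 7, 8, 9, 10, 11, 12, 13, 14, 15, 16, 18] — 14 of 19 on the boundary.

Per-facet area ½‖(b−a)×(c−a)‖:
  f1: (p15, p14, p16) → 142.6251
  f2: (p8, p0, p16) → 22.2207
  f3: (p8, p14, p16) → 38.7367
  f4: (p8, p14, p0) → 25.1479
  f5: (p6, p15, p16) → 53.0891
  f6: (p6, p15, p12) → 95.4207
  f7: (p6, p5, p16) → 30.9503
  f8: (p6, p5, p12) → 64.9442
  f9: (p9, p18, p12) → 33.9526
  f10: (p9, p18, p11) → 30.2705
  f11: (p9, p15, p12) → 26.2523
  f12: (p9, p15, p11) → 17.7211
  f13: (p7, p5, p12) → 100.3045
  f14: (p7, p18, p12) → 53.1136
  f15: (p10, p18, p11) → 36.2798
  f16: (p10, p15, p11) → 18.0050
  f17: (p10, p15, p14) → 41.6481
  f18: (p10, p7, p14) → 70.7240
  f19: (p10, p7, p18) → 35.7794
  f20: (p13, p7, p5) → 32.3101
  f21: (p13, p0, p16) → 45.5323
  f22: (p13, p5, p16) → 111.2083
  f23: (p13, p14, p0) → 28.9570
  f24: (p13, p7, p14) → 30.2973
Σ area = 1185.490

Check V−E+F: 14 − 36 + 24 = 2.


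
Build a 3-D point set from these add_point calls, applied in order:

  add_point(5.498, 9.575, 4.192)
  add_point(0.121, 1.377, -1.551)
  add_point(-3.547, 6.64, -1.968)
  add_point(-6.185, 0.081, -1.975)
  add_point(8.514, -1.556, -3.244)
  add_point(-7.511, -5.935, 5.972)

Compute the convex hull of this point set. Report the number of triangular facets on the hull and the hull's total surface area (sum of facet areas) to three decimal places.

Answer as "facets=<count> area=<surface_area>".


facets=6 area=438.466

Extreme-point indices: [0, 2, 3, 4, 5] — 5 of 6 on the boundary.

Triangle areas on the boundary:
  f1: (p0, p4, p5) → 125.8129
  f2: (p2, p0, p5) → 86.3724
  f3: (p2, p0, p4) → 73.3997
  f4: (p3, p4, p5) → 73.9754
  f5: (p3, p2, p5) → 28.3403
  f6: (p3, p2, p4) → 50.5652
Σ area = 438.466

Euler: V−E+F = 5−9+6 = 2.


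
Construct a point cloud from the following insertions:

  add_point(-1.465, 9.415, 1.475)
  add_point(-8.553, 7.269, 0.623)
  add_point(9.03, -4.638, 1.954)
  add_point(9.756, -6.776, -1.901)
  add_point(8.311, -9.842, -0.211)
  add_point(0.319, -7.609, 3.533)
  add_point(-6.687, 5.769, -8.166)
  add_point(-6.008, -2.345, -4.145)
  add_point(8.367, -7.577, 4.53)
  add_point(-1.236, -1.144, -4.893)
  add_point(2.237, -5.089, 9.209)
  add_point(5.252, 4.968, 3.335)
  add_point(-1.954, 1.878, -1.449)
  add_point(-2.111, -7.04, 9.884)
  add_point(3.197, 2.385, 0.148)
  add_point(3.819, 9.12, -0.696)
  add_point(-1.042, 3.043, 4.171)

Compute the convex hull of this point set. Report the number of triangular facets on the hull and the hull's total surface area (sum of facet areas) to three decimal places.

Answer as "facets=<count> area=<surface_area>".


Points on the hull: [0, 1, 2, 3, 4, 5, 6, 7, 8, 9, 10, 11, 13, 15] (14 of 17).

Facet areas (half cross-product norm):
  f1: (p0, p13, p1) → 66.9485
  f2: (p7, p13, p1) → 84.1559
  f3: (p6, p0, p1) → 33.9295
  f4: (p6, p7, p1) → 39.8849
  f5: (p10, p0, p13) → 39.6021
  f6: (p10, p11, p0) → 46.4767
  f7: (p5, p7, p13) → 35.2688
  f8: (p5, p4, p13) → 21.6882
  f9: (p5, p4, p7) → 48.4060
  f10: (p9, p6, p3) → 24.7126
  f11: (p9, p6, p7) → 22.0937
  f12: (p9, p4, p3) → 23.8489
  f13: (p9, p4, p7) → 30.3158
  f14: (p15, p6, p3) → 113.2898
  f15: (p15, p11, p0) → 17.0510
  f16: (p15, p6, p0) → 32.9295
  f17: (p8, p4, p13) → 28.0805
  f18: (p8, p10, p13) → 14.9857
  f19: (p8, p4, p3) → 9.9384
  f20: (p8, p10, p11) → 47.6046
  f21: (p2, p8, p3) → 8.6107
  f22: (p2, p8, p11) → 17.4117
  f23: (p2, p15, p3) → 31.3524
  f24: (p2, p15, p11) → 23.8543
Σ area = 862.440

Check V−E+F: 14 − 36 + 24 = 2.

facets=24 area=862.440


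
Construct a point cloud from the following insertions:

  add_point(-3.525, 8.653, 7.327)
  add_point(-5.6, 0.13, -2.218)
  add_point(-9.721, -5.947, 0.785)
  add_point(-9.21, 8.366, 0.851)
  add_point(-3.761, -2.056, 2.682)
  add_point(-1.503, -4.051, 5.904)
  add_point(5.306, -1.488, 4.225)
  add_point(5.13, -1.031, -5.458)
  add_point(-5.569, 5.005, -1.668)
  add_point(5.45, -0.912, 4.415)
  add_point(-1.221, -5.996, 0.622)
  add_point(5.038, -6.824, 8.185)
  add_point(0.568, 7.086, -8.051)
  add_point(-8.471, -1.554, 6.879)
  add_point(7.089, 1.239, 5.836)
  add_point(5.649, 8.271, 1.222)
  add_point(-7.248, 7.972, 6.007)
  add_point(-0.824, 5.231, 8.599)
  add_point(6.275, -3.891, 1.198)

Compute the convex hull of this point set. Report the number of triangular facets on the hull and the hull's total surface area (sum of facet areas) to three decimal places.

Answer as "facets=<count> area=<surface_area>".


Hull vertices (13/19): indices [0, 2, 3, 7, 10, 11, 12, 13, 14, 15, 16, 17, 18].

Facet areas (half cross-product norm):
  f1: (p7, p12, p2) → 81.1898
  f2: (p3, p12, p2) → 94.8816
  f3: (p15, p7, p14) → 45.8898
  f4: (p15, p7, p12) → 47.8590
  f5: (p15, p3, p0) → 47.1215
  f6: (p15, p3, p12) → 68.5538
  f7: (p13, p11, p2) → 55.4324
  f8: (p13, p3, p2) → 44.1912
  f9: (p17, p11, p14) → 39.8484
  f10: (p17, p15, p14) → 37.2877
  f11: (p17, p15, p0) → 23.3010
  f12: (p17, p13, p0) → 23.5387
  f13: (p17, p13, p11) → 66.9138
  f14: (p10, p7, p2) → 33.0664
  f15: (p10, p11, p2) → 32.8268
  f16: (p18, p7, p14) → 24.0572
  f17: (p18, p11, p14) → 25.4517
  f18: (p18, p10, p7) → 28.4514
  f19: (p18, p10, p11) → 29.4226
  f20: (p16, p3, p0) → 8.6583
  f21: (p16, p13, p0) → 18.6844
  f22: (p16, p13, p3) → 26.5075
Σ area = 903.135

Euler: V−E+F = 13−33+22 = 2.

facets=22 area=903.135


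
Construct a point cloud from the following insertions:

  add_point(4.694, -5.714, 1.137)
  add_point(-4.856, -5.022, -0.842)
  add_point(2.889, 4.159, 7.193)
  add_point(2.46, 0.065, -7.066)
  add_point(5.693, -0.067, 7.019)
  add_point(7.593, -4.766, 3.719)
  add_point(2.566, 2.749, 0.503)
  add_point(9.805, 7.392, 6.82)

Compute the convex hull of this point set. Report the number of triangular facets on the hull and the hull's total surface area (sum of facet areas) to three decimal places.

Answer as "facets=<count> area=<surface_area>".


Points on the hull: [0, 1, 2, 3, 4, 5, 6, 7] (8 of 8).

Per-facet area ½‖(b−a)×(c−a)‖:
  f1: (p3, p0, p1) → 45.7565
  f2: (p6, p3, p1) → 40.4740
  f3: (p6, p3, p7) → 30.0776
  f4: (p2, p4, p1) → 35.4838
  f5: (p2, p4, p7) → 19.1762
  f6: (p2, p6, p1) → 35.3374
  f7: (p2, p6, p7) → 26.0698
  f8: (p5, p4, p7) → 22.0719
  f9: (p5, p3, p7) → 81.7807
  f10: (p5, p3, p0) → 17.2898
  f11: (p5, p0, p1) → 11.1100
  f12: (p5, p4, p1) → 39.9306
Σ area = 404.558

Check V−E+F: 8 − 18 + 12 = 2.

facets=12 area=404.558


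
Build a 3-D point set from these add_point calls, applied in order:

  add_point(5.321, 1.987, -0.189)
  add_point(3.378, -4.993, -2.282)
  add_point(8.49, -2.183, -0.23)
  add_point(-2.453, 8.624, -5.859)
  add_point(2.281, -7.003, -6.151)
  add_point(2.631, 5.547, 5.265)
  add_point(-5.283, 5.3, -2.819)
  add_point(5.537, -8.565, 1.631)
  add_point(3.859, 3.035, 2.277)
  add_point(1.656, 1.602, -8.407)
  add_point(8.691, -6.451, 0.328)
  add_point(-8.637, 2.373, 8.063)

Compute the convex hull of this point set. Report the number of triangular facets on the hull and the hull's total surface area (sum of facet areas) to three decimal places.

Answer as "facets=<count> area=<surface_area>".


facets=16 area=655.578

Hull vertices (10/12): indices [0, 2, 3, 4, 5, 6, 7, 9, 10, 11].

Facet areas (half cross-product norm):
  f1: (p5, p3, p11) → 75.4555
  f2: (p4, p9, p10) → 40.1175
  f3: (p2, p9, p10) → 21.7179
  f4: (p2, p5, p10) → 18.3037
  f5: (p2, p9, p3) → 45.1436
  f6: (p7, p4, p11) → 81.3378
  f7: (p7, p4, p10) → 17.1463
  f8: (p7, p5, p11) → 89.4202
  f9: (p7, p5, p10) → 28.7413
  f10: (p6, p9, p3) → 22.5898
  f11: (p6, p4, p9) → 41.3681
  f12: (p6, p3, p11) → 17.1495
  f13: (p6, p4, p11) → 86.1846
  f14: (p0, p5, p3) → 40.6180
  f15: (p0, p2, p3) → 16.0935
  f16: (p0, p2, p5) → 14.1912
Σ area = 655.578

Euler characteristic 10−24+16 = 2 ✓


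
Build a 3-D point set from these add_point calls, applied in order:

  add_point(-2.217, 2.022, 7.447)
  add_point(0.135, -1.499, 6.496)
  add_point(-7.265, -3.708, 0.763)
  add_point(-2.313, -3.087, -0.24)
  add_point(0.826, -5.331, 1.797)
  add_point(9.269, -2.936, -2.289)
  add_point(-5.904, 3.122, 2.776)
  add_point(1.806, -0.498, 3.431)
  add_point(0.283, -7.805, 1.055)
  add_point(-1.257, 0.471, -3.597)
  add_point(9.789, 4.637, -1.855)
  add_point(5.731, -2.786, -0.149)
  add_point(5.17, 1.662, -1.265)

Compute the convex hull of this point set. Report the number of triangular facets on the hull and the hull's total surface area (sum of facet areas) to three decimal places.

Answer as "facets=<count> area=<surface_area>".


facets=12 area=443.045

Points on the hull: [0, 1, 2, 5, 6, 8, 9, 10] (8 of 13).

Per-facet area ½‖(b−a)×(c−a)‖:
  f1: (p6, p0, p2) → 21.6616
  f2: (p6, p0, p10) → 46.6205
  f3: (p9, p8, p2) → 34.0303
  f4: (p9, p6, p2) → 27.5363
  f5: (p9, p6, p10) → 47.4551
  f6: (p1, p8, p2) → 33.4693
  f7: (p1, p0, p2) → 20.7655
  f8: (p1, p0, p10) → 30.3977
  f9: (p5, p9, p10) → 41.1841
  f10: (p5, p9, p8) → 47.2544
  f11: (p5, p1, p10) → 48.2311
  f12: (p5, p1, p8) → 44.4392
Σ area = 443.045

Euler: V−E+F = 8−18+12 = 2.


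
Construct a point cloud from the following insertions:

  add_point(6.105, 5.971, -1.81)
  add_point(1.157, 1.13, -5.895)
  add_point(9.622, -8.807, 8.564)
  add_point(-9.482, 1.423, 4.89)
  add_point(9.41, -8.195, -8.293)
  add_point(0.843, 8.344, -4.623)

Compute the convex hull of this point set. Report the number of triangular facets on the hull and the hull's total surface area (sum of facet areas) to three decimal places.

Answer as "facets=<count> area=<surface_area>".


6 of the 6 inputs are extreme points: [0, 1, 2, 3, 4, 5].

Triangle areas on the boundary:
  f1: (p4, p2, p3) → 181.8409
  f2: (p1, p5, p3) → 54.7147
  f3: (p1, p4, p3) → 76.4423
  f4: (p1, p4, p5) → 28.8493
  f5: (p0, p2, p3) → 156.2790
  f6: (p0, p5, p3) → 49.9447
  f7: (p0, p4, p2) → 124.6938
  f8: (p0, p4, p5) → 48.4352
Σ area = 721.200

Euler characteristic 6−12+8 = 2 ✓

facets=8 area=721.200


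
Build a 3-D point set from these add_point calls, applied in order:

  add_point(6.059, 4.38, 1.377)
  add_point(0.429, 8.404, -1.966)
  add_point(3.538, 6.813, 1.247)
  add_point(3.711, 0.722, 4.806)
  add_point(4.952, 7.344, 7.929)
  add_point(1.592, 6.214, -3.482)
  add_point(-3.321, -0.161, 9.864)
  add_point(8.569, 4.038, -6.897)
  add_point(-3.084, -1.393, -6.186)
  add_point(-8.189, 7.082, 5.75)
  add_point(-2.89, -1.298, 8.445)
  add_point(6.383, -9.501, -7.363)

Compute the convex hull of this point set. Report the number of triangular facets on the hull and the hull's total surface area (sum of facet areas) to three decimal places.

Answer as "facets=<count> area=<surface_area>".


Points on the hull: [1, 3, 4, 6, 7, 8, 9, 10, 11] (9 of 12).

Area of each hull facet:
  f1: (p4, p6, p9) → 53.5637
  f2: (p4, p11, p7) → 104.8770
  f3: (p8, p11, p7) → 73.2850
  f4: (p3, p4, p11) → 30.9847
  f5: (p3, p4, p6) → 32.3230
  f6: (p1, p8, p9) → 65.1610
  f7: (p1, p8, p7) → 56.1348
  f8: (p1, p4, p9) → 60.6102
  f9: (p1, p4, p7) → 57.1111
  f10: (p10, p8, p11) → 91.2428
  f11: (p10, p3, p11) → 59.4001
  f12: (p10, p3, p6) → 6.7087
  f13: (p10, p6, p9) → 8.7299
  f14: (p10, p8, p9) → 72.5088
Σ area = 772.641

Euler: V−E+F = 9−21+14 = 2.

facets=14 area=772.641


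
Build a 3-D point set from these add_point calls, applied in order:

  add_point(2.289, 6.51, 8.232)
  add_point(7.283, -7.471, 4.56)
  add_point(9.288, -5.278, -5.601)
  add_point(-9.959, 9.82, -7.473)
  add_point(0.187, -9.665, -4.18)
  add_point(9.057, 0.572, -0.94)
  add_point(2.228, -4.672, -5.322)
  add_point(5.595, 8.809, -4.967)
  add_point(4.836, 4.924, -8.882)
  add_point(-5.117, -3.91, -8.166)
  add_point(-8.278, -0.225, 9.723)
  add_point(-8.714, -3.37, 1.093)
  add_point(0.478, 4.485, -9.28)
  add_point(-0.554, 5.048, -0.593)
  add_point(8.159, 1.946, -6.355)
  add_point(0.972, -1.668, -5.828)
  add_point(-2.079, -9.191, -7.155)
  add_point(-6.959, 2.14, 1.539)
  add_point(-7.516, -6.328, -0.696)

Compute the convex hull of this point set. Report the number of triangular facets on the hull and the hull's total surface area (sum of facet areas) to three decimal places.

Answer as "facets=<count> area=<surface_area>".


Hull vertices (15/19): indices [0, 1, 2, 3, 4, 5, 7, 8, 9, 10, 11, 12, 14, 16, 18].

Area of each hull facet:
  f1: (p0, p10, p3) → 120.3147
  f2: (p7, p0, p3) → 108.6321
  f3: (p1, p0, p10) → 94.8105
  f4: (p1, p4, p2) → 49.6900
  f5: (p16, p4, p2) → 17.8481
  f6: (p8, p16, p2) → 69.8893
  f7: (p8, p7, p3) → 43.0475
  f8: (p5, p7, p0) → 60.4422
  f9: (p5, p1, p0) → 63.2203
  f10: (p5, p1, p2) → 35.5376
  f11: (p18, p16, p9) → 24.4995
  f12: (p18, p9, p3) → 59.2658
  f13: (p18, p16, p4) → 16.5733
  f14: (p18, p1, p4) → 51.4356
  f15: (p18, p1, p10) → 93.4900
  f16: (p12, p16, p9) → 27.9247
  f17: (p12, p8, p16) → 29.8576
  f18: (p12, p9, p3) → 59.6799
  f19: (p12, p8, p3) → 15.1746
  f20: (p14, p5, p2) → 19.3917
  f21: (p14, p5, p7) → 20.9904
  f22: (p14, p8, p2) → 13.0630
  f23: (p14, p8, p7) → 14.2687
  f24: (p11, p10, p3) → 70.6376
  f25: (p11, p18, p3) → 25.9687
  f26: (p11, p18, p10) → 11.6754
Σ area = 1217.329

Check V−E+F: 15 − 39 + 26 = 2.

facets=26 area=1217.329


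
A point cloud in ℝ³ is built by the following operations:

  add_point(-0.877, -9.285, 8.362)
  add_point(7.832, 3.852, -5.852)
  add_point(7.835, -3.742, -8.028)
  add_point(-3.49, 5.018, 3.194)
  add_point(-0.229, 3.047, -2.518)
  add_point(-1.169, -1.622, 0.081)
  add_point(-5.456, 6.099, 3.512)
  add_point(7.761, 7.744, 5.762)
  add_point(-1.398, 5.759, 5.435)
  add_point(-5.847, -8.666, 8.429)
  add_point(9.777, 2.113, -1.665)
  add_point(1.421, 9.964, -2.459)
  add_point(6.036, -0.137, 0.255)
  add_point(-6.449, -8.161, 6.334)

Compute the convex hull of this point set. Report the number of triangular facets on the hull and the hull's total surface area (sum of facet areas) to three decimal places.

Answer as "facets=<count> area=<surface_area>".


Extreme-point indices: [0, 1, 2, 4, 6, 7, 8, 9, 10, 11, 13] — 11 of 14 on the boundary.

Facet areas (half cross-product norm):
  f1: (p4, p2, p13) → 91.9379
  f2: (p4, p2, p11) → 38.7303
  f3: (p1, p2, p10) → 19.3777
  f4: (p1, p2, p11) → 26.0682
  f5: (p1, p7, p10) → 21.8572
  f6: (p1, p7, p11) → 48.5995
  f7: (p0, p7, p10) → 86.9890
  f8: (p0, p2, p13) → 58.2789
  f9: (p0, p2, p10) → 81.3278
  f10: (p6, p7, p11) → 52.0445
  f11: (p6, p4, p13) → 61.3245
  f12: (p6, p4, p11) → 29.6927
  f13: (p8, p6, p7) → 10.0674
  f14: (p9, p0, p7) → 45.4327
  f15: (p9, p8, p7) → 63.5360
  f16: (p9, p0, p13) → 5.3757
  f17: (p9, p6, p13) → 15.0517
  f18: (p9, p8, p6) → 34.4552
Σ area = 790.147

Check V−E+F: 11 − 27 + 18 = 2.

facets=18 area=790.147


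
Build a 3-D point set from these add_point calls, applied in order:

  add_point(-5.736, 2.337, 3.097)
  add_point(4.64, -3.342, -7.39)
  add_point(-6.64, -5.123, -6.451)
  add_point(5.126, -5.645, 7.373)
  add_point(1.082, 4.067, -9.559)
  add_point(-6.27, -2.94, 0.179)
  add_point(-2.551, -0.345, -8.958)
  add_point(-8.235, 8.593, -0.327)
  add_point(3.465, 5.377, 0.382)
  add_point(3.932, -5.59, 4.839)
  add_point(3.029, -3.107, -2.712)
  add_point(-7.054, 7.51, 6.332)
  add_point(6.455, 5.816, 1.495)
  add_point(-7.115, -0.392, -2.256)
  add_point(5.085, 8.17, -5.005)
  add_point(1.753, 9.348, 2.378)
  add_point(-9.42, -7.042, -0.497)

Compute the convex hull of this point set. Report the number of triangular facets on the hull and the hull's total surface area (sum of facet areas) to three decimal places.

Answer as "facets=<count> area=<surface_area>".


facets=20 area=913.132

Points on the hull: [1, 2, 3, 4, 6, 7, 9, 11, 12, 14, 15, 16] (12 of 17).

Facet areas (half cross-product norm):
  f1: (p11, p3, p16) → 123.4440
  f2: (p1, p3, p12) → 78.7564
  f3: (p15, p3, p12) → 35.6584
  f4: (p15, p11, p3) → 78.9109
  f5: (p7, p11, p16) → 53.2145
  f6: (p7, p15, p11) → 32.4394
  f7: (p9, p3, p16) → 13.9291
  f8: (p9, p1, p16) → 86.0731
  f9: (p9, p1, p3) → 8.6814
  f10: (p2, p1, p16) → 33.6266
  f11: (p2, p7, p16) → 51.1863
  f12: (p14, p7, p4) → 49.4342
  f13: (p14, p7, p15) → 42.0058
  f14: (p14, p15, p12) → 20.4643
  f15: (p14, p1, p12) → 41.0913
  f16: (p14, p1, p4) → 30.9572
  f17: (p6, p1, p4) → 22.0373
  f18: (p6, p2, p1) → 26.3158
  f19: (p6, p7, p4) → 38.6674
  f20: (p6, p2, p7) → 46.2387
Σ area = 913.132

Euler characteristic 12−30+20 = 2 ✓
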